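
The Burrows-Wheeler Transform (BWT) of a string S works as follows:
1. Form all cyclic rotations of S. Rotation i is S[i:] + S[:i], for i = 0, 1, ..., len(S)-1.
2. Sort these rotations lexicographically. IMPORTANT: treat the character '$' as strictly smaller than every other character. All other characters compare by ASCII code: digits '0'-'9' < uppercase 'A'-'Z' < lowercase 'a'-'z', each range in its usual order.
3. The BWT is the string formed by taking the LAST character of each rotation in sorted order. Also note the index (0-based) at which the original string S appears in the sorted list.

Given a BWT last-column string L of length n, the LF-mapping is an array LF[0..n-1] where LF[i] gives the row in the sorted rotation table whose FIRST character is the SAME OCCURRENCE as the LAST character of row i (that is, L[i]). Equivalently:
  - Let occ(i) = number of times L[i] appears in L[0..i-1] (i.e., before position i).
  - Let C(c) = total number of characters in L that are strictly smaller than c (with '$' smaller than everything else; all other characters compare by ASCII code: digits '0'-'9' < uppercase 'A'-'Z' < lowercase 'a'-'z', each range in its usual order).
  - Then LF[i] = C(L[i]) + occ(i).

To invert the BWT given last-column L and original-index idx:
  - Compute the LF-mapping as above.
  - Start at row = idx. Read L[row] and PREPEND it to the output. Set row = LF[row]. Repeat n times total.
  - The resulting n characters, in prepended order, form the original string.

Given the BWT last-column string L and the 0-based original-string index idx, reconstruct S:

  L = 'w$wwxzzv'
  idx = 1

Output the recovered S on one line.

Answer: vzzxwww$

Derivation:
LF mapping: 2 0 3 4 5 6 7 1
Walk LF starting at row 1, prepending L[row]:
  step 1: row=1, L[1]='$', prepend. Next row=LF[1]=0
  step 2: row=0, L[0]='w', prepend. Next row=LF[0]=2
  step 3: row=2, L[2]='w', prepend. Next row=LF[2]=3
  step 4: row=3, L[3]='w', prepend. Next row=LF[3]=4
  step 5: row=4, L[4]='x', prepend. Next row=LF[4]=5
  step 6: row=5, L[5]='z', prepend. Next row=LF[5]=6
  step 7: row=6, L[6]='z', prepend. Next row=LF[6]=7
  step 8: row=7, L[7]='v', prepend. Next row=LF[7]=1
Reversed output: vzzxwww$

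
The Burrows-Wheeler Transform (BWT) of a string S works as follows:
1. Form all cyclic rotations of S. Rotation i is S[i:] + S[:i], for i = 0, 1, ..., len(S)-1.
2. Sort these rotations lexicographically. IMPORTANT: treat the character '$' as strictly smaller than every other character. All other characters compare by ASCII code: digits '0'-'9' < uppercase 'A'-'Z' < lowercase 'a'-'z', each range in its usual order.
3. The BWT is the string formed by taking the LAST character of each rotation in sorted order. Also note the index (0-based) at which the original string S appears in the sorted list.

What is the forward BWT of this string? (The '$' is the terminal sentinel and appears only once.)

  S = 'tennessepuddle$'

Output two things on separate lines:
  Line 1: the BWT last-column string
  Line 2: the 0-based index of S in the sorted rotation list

Answer: eudltsndneese$p
13

Derivation:
All 15 rotations (rotation i = S[i:]+S[:i]):
  rot[0] = tennessepuddle$
  rot[1] = ennessepuddle$t
  rot[2] = nnessepuddle$te
  rot[3] = nessepuddle$ten
  rot[4] = essepuddle$tenn
  rot[5] = ssepuddle$tenne
  rot[6] = sepuddle$tennes
  rot[7] = epuddle$tenness
  rot[8] = puddle$tennesse
  rot[9] = uddle$tennessep
  rot[10] = ddle$tennessepu
  rot[11] = dle$tennessepud
  rot[12] = le$tennessepudd
  rot[13] = e$tennessepuddl
  rot[14] = $tennessepuddle
Sorted (with $ < everything):
  sorted[0] = $tennessepuddle  (last char: 'e')
  sorted[1] = ddle$tennessepu  (last char: 'u')
  sorted[2] = dle$tennessepud  (last char: 'd')
  sorted[3] = e$tennessepuddl  (last char: 'l')
  sorted[4] = ennessepuddle$t  (last char: 't')
  sorted[5] = epuddle$tenness  (last char: 's')
  sorted[6] = essepuddle$tenn  (last char: 'n')
  sorted[7] = le$tennessepudd  (last char: 'd')
  sorted[8] = nessepuddle$ten  (last char: 'n')
  sorted[9] = nnessepuddle$te  (last char: 'e')
  sorted[10] = puddle$tennesse  (last char: 'e')
  sorted[11] = sepuddle$tennes  (last char: 's')
  sorted[12] = ssepuddle$tenne  (last char: 'e')
  sorted[13] = tennessepuddle$  (last char: '$')
  sorted[14] = uddle$tennessep  (last char: 'p')
Last column: eudltsndneese$p
Original string S is at sorted index 13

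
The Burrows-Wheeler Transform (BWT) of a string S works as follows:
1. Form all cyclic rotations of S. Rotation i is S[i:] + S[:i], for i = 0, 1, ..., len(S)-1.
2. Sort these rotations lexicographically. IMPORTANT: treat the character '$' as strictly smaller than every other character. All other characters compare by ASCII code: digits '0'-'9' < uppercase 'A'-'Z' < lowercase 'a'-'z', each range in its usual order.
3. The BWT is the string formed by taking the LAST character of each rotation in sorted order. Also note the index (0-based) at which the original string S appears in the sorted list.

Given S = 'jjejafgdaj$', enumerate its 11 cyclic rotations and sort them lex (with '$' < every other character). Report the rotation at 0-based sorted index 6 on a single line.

Answer: gdaj$jjejaf

Derivation:
All 11 rotations (rotation i = S[i:]+S[:i]):
  rot[0] = jjejafgdaj$
  rot[1] = jejafgdaj$j
  rot[2] = ejafgdaj$jj
  rot[3] = jafgdaj$jje
  rot[4] = afgdaj$jjej
  rot[5] = fgdaj$jjeja
  rot[6] = gdaj$jjejaf
  rot[7] = daj$jjejafg
  rot[8] = aj$jjejafgd
  rot[9] = j$jjejafgda
  rot[10] = $jjejafgdaj
Sorted (with $ < everything):
  sorted[0] = $jjejafgdaj
  sorted[1] = afgdaj$jjej
  sorted[2] = aj$jjejafgd
  sorted[3] = daj$jjejafg
  sorted[4] = ejafgdaj$jj
  sorted[5] = fgdaj$jjeja
  sorted[6] = gdaj$jjejaf
  sorted[7] = j$jjejafgda
  sorted[8] = jafgdaj$jje
  sorted[9] = jejafgdaj$j
  sorted[10] = jjejafgdaj$
sorted[6] = gdaj$jjejaf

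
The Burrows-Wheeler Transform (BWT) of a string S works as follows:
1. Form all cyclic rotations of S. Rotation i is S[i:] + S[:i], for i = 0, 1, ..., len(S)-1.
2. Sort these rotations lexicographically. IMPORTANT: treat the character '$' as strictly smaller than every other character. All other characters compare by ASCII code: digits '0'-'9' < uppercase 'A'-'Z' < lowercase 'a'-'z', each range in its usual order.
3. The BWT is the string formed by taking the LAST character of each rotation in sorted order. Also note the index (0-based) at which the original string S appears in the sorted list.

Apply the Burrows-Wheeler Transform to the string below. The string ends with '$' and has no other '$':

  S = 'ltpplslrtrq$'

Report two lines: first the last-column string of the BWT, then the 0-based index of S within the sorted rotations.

All 12 rotations (rotation i = S[i:]+S[:i]):
  rot[0] = ltpplslrtrq$
  rot[1] = tpplslrtrq$l
  rot[2] = pplslrtrq$lt
  rot[3] = plslrtrq$ltp
  rot[4] = lslrtrq$ltpp
  rot[5] = slrtrq$ltppl
  rot[6] = lrtrq$ltppls
  rot[7] = rtrq$ltpplsl
  rot[8] = trq$ltpplslr
  rot[9] = rq$ltpplslrt
  rot[10] = q$ltpplslrtr
  rot[11] = $ltpplslrtrq
Sorted (with $ < everything):
  sorted[0] = $ltpplslrtrq  (last char: 'q')
  sorted[1] = lrtrq$ltppls  (last char: 's')
  sorted[2] = lslrtrq$ltpp  (last char: 'p')
  sorted[3] = ltpplslrtrq$  (last char: '$')
  sorted[4] = plslrtrq$ltp  (last char: 'p')
  sorted[5] = pplslrtrq$lt  (last char: 't')
  sorted[6] = q$ltpplslrtr  (last char: 'r')
  sorted[7] = rq$ltpplslrt  (last char: 't')
  sorted[8] = rtrq$ltpplsl  (last char: 'l')
  sorted[9] = slrtrq$ltppl  (last char: 'l')
  sorted[10] = tpplslrtrq$l  (last char: 'l')
  sorted[11] = trq$ltpplslr  (last char: 'r')
Last column: qsp$ptrtlllr
Original string S is at sorted index 3

Answer: qsp$ptrtlllr
3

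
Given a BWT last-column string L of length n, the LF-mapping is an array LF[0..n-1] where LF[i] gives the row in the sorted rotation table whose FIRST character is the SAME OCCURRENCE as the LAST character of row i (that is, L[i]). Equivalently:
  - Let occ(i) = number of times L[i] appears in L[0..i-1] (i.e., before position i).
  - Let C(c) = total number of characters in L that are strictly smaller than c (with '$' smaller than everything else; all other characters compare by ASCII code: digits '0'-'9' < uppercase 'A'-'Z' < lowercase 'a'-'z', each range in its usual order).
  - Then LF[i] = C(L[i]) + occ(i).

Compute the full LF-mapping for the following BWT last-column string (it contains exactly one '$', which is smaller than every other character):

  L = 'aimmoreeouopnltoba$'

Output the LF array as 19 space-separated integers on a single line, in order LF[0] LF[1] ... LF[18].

Char counts: '$':1, 'a':2, 'b':1, 'e':2, 'i':1, 'l':1, 'm':2, 'n':1, 'o':4, 'p':1, 'r':1, 't':1, 'u':1
C (first-col start): C('$')=0, C('a')=1, C('b')=3, C('e')=4, C('i')=6, C('l')=7, C('m')=8, C('n')=10, C('o')=11, C('p')=15, C('r')=16, C('t')=17, C('u')=18
L[0]='a': occ=0, LF[0]=C('a')+0=1+0=1
L[1]='i': occ=0, LF[1]=C('i')+0=6+0=6
L[2]='m': occ=0, LF[2]=C('m')+0=8+0=8
L[3]='m': occ=1, LF[3]=C('m')+1=8+1=9
L[4]='o': occ=0, LF[4]=C('o')+0=11+0=11
L[5]='r': occ=0, LF[5]=C('r')+0=16+0=16
L[6]='e': occ=0, LF[6]=C('e')+0=4+0=4
L[7]='e': occ=1, LF[7]=C('e')+1=4+1=5
L[8]='o': occ=1, LF[8]=C('o')+1=11+1=12
L[9]='u': occ=0, LF[9]=C('u')+0=18+0=18
L[10]='o': occ=2, LF[10]=C('o')+2=11+2=13
L[11]='p': occ=0, LF[11]=C('p')+0=15+0=15
L[12]='n': occ=0, LF[12]=C('n')+0=10+0=10
L[13]='l': occ=0, LF[13]=C('l')+0=7+0=7
L[14]='t': occ=0, LF[14]=C('t')+0=17+0=17
L[15]='o': occ=3, LF[15]=C('o')+3=11+3=14
L[16]='b': occ=0, LF[16]=C('b')+0=3+0=3
L[17]='a': occ=1, LF[17]=C('a')+1=1+1=2
L[18]='$': occ=0, LF[18]=C('$')+0=0+0=0

Answer: 1 6 8 9 11 16 4 5 12 18 13 15 10 7 17 14 3 2 0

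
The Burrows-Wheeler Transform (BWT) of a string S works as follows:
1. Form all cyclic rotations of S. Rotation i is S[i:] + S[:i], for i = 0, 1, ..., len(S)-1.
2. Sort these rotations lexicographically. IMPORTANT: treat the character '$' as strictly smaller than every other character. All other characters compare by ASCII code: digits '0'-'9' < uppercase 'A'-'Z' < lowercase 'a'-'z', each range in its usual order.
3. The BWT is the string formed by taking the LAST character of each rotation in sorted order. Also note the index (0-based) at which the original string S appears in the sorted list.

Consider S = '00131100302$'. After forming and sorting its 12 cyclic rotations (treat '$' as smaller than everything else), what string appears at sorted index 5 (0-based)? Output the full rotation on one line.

All 12 rotations (rotation i = S[i:]+S[:i]):
  rot[0] = 00131100302$
  rot[1] = 0131100302$0
  rot[2] = 131100302$00
  rot[3] = 31100302$001
  rot[4] = 1100302$0013
  rot[5] = 100302$00131
  rot[6] = 00302$001311
  rot[7] = 0302$0013110
  rot[8] = 302$00131100
  rot[9] = 02$001311003
  rot[10] = 2$0013110030
  rot[11] = $00131100302
Sorted (with $ < everything):
  sorted[0] = $00131100302
  sorted[1] = 00131100302$
  sorted[2] = 00302$001311
  sorted[3] = 0131100302$0
  sorted[4] = 02$001311003
  sorted[5] = 0302$0013110
  sorted[6] = 100302$00131
  sorted[7] = 1100302$0013
  sorted[8] = 131100302$00
  sorted[9] = 2$0013110030
  sorted[10] = 302$00131100
  sorted[11] = 31100302$001
sorted[5] = 0302$0013110

Answer: 0302$0013110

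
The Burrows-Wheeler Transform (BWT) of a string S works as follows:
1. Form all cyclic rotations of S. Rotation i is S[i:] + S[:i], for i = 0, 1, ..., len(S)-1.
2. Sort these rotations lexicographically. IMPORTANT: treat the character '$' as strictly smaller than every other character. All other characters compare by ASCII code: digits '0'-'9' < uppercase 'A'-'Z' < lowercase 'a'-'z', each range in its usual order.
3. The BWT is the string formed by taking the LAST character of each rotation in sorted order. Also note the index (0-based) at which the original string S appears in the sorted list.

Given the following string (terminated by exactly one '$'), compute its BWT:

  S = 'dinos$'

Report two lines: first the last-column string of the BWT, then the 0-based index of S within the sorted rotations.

Answer: s$dino
1

Derivation:
All 6 rotations (rotation i = S[i:]+S[:i]):
  rot[0] = dinos$
  rot[1] = inos$d
  rot[2] = nos$di
  rot[3] = os$din
  rot[4] = s$dino
  rot[5] = $dinos
Sorted (with $ < everything):
  sorted[0] = $dinos  (last char: 's')
  sorted[1] = dinos$  (last char: '$')
  sorted[2] = inos$d  (last char: 'd')
  sorted[3] = nos$di  (last char: 'i')
  sorted[4] = os$din  (last char: 'n')
  sorted[5] = s$dino  (last char: 'o')
Last column: s$dino
Original string S is at sorted index 1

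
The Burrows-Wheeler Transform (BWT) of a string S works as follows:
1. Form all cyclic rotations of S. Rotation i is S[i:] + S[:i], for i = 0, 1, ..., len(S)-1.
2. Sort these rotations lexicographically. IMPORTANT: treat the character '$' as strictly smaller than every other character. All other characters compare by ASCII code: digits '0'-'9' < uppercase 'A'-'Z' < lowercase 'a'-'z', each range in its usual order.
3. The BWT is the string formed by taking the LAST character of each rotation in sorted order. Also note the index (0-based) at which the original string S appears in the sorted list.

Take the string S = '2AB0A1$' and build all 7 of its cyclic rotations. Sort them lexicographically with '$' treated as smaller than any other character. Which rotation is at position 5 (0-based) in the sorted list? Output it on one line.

All 7 rotations (rotation i = S[i:]+S[:i]):
  rot[0] = 2AB0A1$
  rot[1] = AB0A1$2
  rot[2] = B0A1$2A
  rot[3] = 0A1$2AB
  rot[4] = A1$2AB0
  rot[5] = 1$2AB0A
  rot[6] = $2AB0A1
Sorted (with $ < everything):
  sorted[0] = $2AB0A1
  sorted[1] = 0A1$2AB
  sorted[2] = 1$2AB0A
  sorted[3] = 2AB0A1$
  sorted[4] = A1$2AB0
  sorted[5] = AB0A1$2
  sorted[6] = B0A1$2A
sorted[5] = AB0A1$2

Answer: AB0A1$2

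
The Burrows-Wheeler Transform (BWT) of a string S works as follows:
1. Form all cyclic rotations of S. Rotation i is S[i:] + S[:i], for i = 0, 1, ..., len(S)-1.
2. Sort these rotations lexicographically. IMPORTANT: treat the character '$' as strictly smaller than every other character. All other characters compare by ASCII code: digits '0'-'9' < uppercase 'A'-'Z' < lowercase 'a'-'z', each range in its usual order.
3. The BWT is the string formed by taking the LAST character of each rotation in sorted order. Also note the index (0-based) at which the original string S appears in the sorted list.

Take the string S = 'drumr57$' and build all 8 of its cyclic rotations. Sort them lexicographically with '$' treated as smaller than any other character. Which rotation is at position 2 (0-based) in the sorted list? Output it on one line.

All 8 rotations (rotation i = S[i:]+S[:i]):
  rot[0] = drumr57$
  rot[1] = rumr57$d
  rot[2] = umr57$dr
  rot[3] = mr57$dru
  rot[4] = r57$drum
  rot[5] = 57$drumr
  rot[6] = 7$drumr5
  rot[7] = $drumr57
Sorted (with $ < everything):
  sorted[0] = $drumr57
  sorted[1] = 57$drumr
  sorted[2] = 7$drumr5
  sorted[3] = drumr57$
  sorted[4] = mr57$dru
  sorted[5] = r57$drum
  sorted[6] = rumr57$d
  sorted[7] = umr57$dr
sorted[2] = 7$drumr5

Answer: 7$drumr5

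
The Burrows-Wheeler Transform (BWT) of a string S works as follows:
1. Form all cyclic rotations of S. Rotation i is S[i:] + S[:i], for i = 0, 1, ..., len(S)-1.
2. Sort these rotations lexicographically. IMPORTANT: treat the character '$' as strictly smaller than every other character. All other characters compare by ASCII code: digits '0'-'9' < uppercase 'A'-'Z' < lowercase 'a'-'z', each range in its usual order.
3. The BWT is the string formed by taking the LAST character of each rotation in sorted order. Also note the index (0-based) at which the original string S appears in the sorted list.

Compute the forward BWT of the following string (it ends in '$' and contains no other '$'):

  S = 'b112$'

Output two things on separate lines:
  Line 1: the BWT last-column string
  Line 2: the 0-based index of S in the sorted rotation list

All 5 rotations (rotation i = S[i:]+S[:i]):
  rot[0] = b112$
  rot[1] = 112$b
  rot[2] = 12$b1
  rot[3] = 2$b11
  rot[4] = $b112
Sorted (with $ < everything):
  sorted[0] = $b112  (last char: '2')
  sorted[1] = 112$b  (last char: 'b')
  sorted[2] = 12$b1  (last char: '1')
  sorted[3] = 2$b11  (last char: '1')
  sorted[4] = b112$  (last char: '$')
Last column: 2b11$
Original string S is at sorted index 4

Answer: 2b11$
4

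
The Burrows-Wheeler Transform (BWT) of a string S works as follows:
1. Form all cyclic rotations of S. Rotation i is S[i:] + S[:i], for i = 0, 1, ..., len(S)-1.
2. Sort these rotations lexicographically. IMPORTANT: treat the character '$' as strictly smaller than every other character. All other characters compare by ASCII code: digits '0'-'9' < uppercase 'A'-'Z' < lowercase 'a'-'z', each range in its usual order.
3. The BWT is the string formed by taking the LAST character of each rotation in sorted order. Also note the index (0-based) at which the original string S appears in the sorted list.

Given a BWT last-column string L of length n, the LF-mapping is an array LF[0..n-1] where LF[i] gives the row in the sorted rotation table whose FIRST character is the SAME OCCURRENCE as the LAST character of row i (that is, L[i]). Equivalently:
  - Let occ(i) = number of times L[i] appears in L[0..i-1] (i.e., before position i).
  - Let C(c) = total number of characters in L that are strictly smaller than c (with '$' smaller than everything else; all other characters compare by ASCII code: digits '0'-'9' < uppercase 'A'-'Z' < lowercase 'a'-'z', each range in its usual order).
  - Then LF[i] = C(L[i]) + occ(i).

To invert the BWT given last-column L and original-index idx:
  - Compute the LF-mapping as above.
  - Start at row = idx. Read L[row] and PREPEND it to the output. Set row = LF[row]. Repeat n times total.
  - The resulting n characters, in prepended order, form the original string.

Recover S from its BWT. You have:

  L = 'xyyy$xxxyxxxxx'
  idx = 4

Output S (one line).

Answer: xxyxxxyxyxxyx$

Derivation:
LF mapping: 1 10 11 12 0 2 3 4 13 5 6 7 8 9
Walk LF starting at row 4, prepending L[row]:
  step 1: row=4, L[4]='$', prepend. Next row=LF[4]=0
  step 2: row=0, L[0]='x', prepend. Next row=LF[0]=1
  step 3: row=1, L[1]='y', prepend. Next row=LF[1]=10
  step 4: row=10, L[10]='x', prepend. Next row=LF[10]=6
  step 5: row=6, L[6]='x', prepend. Next row=LF[6]=3
  step 6: row=3, L[3]='y', prepend. Next row=LF[3]=12
  step 7: row=12, L[12]='x', prepend. Next row=LF[12]=8
  step 8: row=8, L[8]='y', prepend. Next row=LF[8]=13
  step 9: row=13, L[13]='x', prepend. Next row=LF[13]=9
  step 10: row=9, L[9]='x', prepend. Next row=LF[9]=5
  step 11: row=5, L[5]='x', prepend. Next row=LF[5]=2
  step 12: row=2, L[2]='y', prepend. Next row=LF[2]=11
  step 13: row=11, L[11]='x', prepend. Next row=LF[11]=7
  step 14: row=7, L[7]='x', prepend. Next row=LF[7]=4
Reversed output: xxyxxxyxyxxyx$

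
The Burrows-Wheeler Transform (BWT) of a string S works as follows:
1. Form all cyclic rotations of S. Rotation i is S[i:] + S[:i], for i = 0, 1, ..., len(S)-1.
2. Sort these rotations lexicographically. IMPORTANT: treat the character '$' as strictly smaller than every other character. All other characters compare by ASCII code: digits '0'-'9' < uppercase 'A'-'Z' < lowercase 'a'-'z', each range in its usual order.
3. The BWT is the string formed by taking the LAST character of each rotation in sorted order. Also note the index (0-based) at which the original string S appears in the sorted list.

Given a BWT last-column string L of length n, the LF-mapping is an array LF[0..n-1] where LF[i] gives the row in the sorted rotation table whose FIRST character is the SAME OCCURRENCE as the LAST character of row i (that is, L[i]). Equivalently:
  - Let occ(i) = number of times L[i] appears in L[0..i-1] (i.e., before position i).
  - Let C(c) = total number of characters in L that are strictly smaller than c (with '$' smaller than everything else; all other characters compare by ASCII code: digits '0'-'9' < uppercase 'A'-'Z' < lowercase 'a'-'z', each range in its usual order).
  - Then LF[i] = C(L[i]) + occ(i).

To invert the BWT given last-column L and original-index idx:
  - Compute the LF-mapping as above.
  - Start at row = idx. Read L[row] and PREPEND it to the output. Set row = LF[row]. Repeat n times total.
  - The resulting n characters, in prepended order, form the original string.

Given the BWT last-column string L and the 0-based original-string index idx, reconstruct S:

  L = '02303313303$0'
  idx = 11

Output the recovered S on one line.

LF mapping: 1 6 7 2 8 9 5 10 11 3 12 0 4
Walk LF starting at row 11, prepending L[row]:
  step 1: row=11, L[11]='$', prepend. Next row=LF[11]=0
  step 2: row=0, L[0]='0', prepend. Next row=LF[0]=1
  step 3: row=1, L[1]='2', prepend. Next row=LF[1]=6
  step 4: row=6, L[6]='1', prepend. Next row=LF[6]=5
  step 5: row=5, L[5]='3', prepend. Next row=LF[5]=9
  step 6: row=9, L[9]='0', prepend. Next row=LF[9]=3
  step 7: row=3, L[3]='0', prepend. Next row=LF[3]=2
  step 8: row=2, L[2]='3', prepend. Next row=LF[2]=7
  step 9: row=7, L[7]='3', prepend. Next row=LF[7]=10
  step 10: row=10, L[10]='3', prepend. Next row=LF[10]=12
  step 11: row=12, L[12]='0', prepend. Next row=LF[12]=4
  step 12: row=4, L[4]='3', prepend. Next row=LF[4]=8
  step 13: row=8, L[8]='3', prepend. Next row=LF[8]=11
Reversed output: 330333003120$

Answer: 330333003120$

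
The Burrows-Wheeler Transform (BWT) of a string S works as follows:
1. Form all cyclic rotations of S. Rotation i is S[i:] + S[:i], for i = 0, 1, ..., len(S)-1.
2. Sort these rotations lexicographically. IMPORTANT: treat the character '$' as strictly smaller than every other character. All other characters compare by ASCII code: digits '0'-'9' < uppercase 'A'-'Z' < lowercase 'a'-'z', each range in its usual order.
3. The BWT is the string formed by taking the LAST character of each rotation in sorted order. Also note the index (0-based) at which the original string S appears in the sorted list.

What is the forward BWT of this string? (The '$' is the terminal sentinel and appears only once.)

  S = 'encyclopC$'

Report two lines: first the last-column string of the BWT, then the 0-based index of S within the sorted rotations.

Answer: Cpyn$celoc
4

Derivation:
All 10 rotations (rotation i = S[i:]+S[:i]):
  rot[0] = encyclopC$
  rot[1] = ncyclopC$e
  rot[2] = cyclopC$en
  rot[3] = yclopC$enc
  rot[4] = clopC$ency
  rot[5] = lopC$encyc
  rot[6] = opC$encycl
  rot[7] = pC$encyclo
  rot[8] = C$encyclop
  rot[9] = $encyclopC
Sorted (with $ < everything):
  sorted[0] = $encyclopC  (last char: 'C')
  sorted[1] = C$encyclop  (last char: 'p')
  sorted[2] = clopC$ency  (last char: 'y')
  sorted[3] = cyclopC$en  (last char: 'n')
  sorted[4] = encyclopC$  (last char: '$')
  sorted[5] = lopC$encyc  (last char: 'c')
  sorted[6] = ncyclopC$e  (last char: 'e')
  sorted[7] = opC$encycl  (last char: 'l')
  sorted[8] = pC$encyclo  (last char: 'o')
  sorted[9] = yclopC$enc  (last char: 'c')
Last column: Cpyn$celoc
Original string S is at sorted index 4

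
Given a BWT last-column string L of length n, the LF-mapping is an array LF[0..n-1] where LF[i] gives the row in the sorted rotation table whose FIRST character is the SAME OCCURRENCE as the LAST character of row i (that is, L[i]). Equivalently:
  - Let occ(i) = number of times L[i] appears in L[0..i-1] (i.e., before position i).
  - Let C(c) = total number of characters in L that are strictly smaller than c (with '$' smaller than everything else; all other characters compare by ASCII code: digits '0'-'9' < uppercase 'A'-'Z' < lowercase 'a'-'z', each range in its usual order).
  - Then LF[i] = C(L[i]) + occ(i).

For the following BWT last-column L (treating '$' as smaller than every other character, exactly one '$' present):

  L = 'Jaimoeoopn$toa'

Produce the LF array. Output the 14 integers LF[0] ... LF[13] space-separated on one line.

Char counts: '$':1, 'J':1, 'a':2, 'e':1, 'i':1, 'm':1, 'n':1, 'o':4, 'p':1, 't':1
C (first-col start): C('$')=0, C('J')=1, C('a')=2, C('e')=4, C('i')=5, C('m')=6, C('n')=7, C('o')=8, C('p')=12, C('t')=13
L[0]='J': occ=0, LF[0]=C('J')+0=1+0=1
L[1]='a': occ=0, LF[1]=C('a')+0=2+0=2
L[2]='i': occ=0, LF[2]=C('i')+0=5+0=5
L[3]='m': occ=0, LF[3]=C('m')+0=6+0=6
L[4]='o': occ=0, LF[4]=C('o')+0=8+0=8
L[5]='e': occ=0, LF[5]=C('e')+0=4+0=4
L[6]='o': occ=1, LF[6]=C('o')+1=8+1=9
L[7]='o': occ=2, LF[7]=C('o')+2=8+2=10
L[8]='p': occ=0, LF[8]=C('p')+0=12+0=12
L[9]='n': occ=0, LF[9]=C('n')+0=7+0=7
L[10]='$': occ=0, LF[10]=C('$')+0=0+0=0
L[11]='t': occ=0, LF[11]=C('t')+0=13+0=13
L[12]='o': occ=3, LF[12]=C('o')+3=8+3=11
L[13]='a': occ=1, LF[13]=C('a')+1=2+1=3

Answer: 1 2 5 6 8 4 9 10 12 7 0 13 11 3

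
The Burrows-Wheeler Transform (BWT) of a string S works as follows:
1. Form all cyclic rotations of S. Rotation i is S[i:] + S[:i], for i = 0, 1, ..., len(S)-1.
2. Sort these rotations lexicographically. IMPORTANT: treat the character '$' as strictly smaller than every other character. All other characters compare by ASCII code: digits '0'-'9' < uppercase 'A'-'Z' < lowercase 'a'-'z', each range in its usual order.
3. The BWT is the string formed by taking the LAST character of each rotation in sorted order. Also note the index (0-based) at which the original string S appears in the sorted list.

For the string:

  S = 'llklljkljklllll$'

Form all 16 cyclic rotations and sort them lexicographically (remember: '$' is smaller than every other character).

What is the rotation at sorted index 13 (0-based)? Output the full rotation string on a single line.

Answer: lll$llklljkljkll

Derivation:
All 16 rotations (rotation i = S[i:]+S[:i]):
  rot[0] = llklljkljklllll$
  rot[1] = lklljkljklllll$l
  rot[2] = klljkljklllll$ll
  rot[3] = lljkljklllll$llk
  rot[4] = ljkljklllll$llkl
  rot[5] = jkljklllll$llkll
  rot[6] = kljklllll$llkllj
  rot[7] = ljklllll$llklljk
  rot[8] = jklllll$llklljkl
  rot[9] = klllll$llklljklj
  rot[10] = lllll$llklljkljk
  rot[11] = llll$llklljkljkl
  rot[12] = lll$llklljkljkll
  rot[13] = ll$llklljkljklll
  rot[14] = l$llklljkljkllll
  rot[15] = $llklljkljklllll
Sorted (with $ < everything):
  sorted[0] = $llklljkljklllll
  sorted[1] = jkljklllll$llkll
  sorted[2] = jklllll$llklljkl
  sorted[3] = kljklllll$llkllj
  sorted[4] = klljkljklllll$ll
  sorted[5] = klllll$llklljklj
  sorted[6] = l$llklljkljkllll
  sorted[7] = ljkljklllll$llkl
  sorted[8] = ljklllll$llklljk
  sorted[9] = lklljkljklllll$l
  sorted[10] = ll$llklljkljklll
  sorted[11] = lljkljklllll$llk
  sorted[12] = llklljkljklllll$
  sorted[13] = lll$llklljkljkll
  sorted[14] = llll$llklljkljkl
  sorted[15] = lllll$llklljkljk
sorted[13] = lll$llklljkljkll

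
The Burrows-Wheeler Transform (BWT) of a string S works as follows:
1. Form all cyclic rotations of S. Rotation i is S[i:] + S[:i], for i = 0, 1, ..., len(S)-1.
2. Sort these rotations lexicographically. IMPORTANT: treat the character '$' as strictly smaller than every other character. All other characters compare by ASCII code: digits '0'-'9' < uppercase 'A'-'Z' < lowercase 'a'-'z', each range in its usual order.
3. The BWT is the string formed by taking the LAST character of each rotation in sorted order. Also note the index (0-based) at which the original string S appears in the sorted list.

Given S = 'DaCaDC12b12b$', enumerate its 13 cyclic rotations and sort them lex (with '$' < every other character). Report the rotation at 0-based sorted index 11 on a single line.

All 13 rotations (rotation i = S[i:]+S[:i]):
  rot[0] = DaCaDC12b12b$
  rot[1] = aCaDC12b12b$D
  rot[2] = CaDC12b12b$Da
  rot[3] = aDC12b12b$DaC
  rot[4] = DC12b12b$DaCa
  rot[5] = C12b12b$DaCaD
  rot[6] = 12b12b$DaCaDC
  rot[7] = 2b12b$DaCaDC1
  rot[8] = b12b$DaCaDC12
  rot[9] = 12b$DaCaDC12b
  rot[10] = 2b$DaCaDC12b1
  rot[11] = b$DaCaDC12b12
  rot[12] = $DaCaDC12b12b
Sorted (with $ < everything):
  sorted[0] = $DaCaDC12b12b
  sorted[1] = 12b$DaCaDC12b
  sorted[2] = 12b12b$DaCaDC
  sorted[3] = 2b$DaCaDC12b1
  sorted[4] = 2b12b$DaCaDC1
  sorted[5] = C12b12b$DaCaD
  sorted[6] = CaDC12b12b$Da
  sorted[7] = DC12b12b$DaCa
  sorted[8] = DaCaDC12b12b$
  sorted[9] = aCaDC12b12b$D
  sorted[10] = aDC12b12b$DaC
  sorted[11] = b$DaCaDC12b12
  sorted[12] = b12b$DaCaDC12
sorted[11] = b$DaCaDC12b12

Answer: b$DaCaDC12b12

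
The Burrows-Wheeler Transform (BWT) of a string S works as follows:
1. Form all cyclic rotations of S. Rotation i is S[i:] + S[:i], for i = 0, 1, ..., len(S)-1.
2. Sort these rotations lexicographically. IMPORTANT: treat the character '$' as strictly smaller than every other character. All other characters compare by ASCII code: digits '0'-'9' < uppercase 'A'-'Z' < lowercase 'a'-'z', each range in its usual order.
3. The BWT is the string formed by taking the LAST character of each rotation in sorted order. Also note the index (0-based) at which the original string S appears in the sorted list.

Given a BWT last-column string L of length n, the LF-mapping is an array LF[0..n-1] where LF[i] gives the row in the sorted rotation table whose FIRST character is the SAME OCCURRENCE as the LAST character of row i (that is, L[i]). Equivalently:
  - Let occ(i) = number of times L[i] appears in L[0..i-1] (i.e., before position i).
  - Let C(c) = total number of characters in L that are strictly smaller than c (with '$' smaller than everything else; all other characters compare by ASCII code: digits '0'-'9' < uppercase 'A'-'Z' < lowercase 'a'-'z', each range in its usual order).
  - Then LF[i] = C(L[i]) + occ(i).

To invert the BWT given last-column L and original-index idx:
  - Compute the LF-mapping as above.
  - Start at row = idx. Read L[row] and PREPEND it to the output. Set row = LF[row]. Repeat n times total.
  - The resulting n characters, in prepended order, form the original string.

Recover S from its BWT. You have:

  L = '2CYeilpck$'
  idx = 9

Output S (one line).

Answer: pickleYC2$

Derivation:
LF mapping: 1 2 3 5 6 8 9 4 7 0
Walk LF starting at row 9, prepending L[row]:
  step 1: row=9, L[9]='$', prepend. Next row=LF[9]=0
  step 2: row=0, L[0]='2', prepend. Next row=LF[0]=1
  step 3: row=1, L[1]='C', prepend. Next row=LF[1]=2
  step 4: row=2, L[2]='Y', prepend. Next row=LF[2]=3
  step 5: row=3, L[3]='e', prepend. Next row=LF[3]=5
  step 6: row=5, L[5]='l', prepend. Next row=LF[5]=8
  step 7: row=8, L[8]='k', prepend. Next row=LF[8]=7
  step 8: row=7, L[7]='c', prepend. Next row=LF[7]=4
  step 9: row=4, L[4]='i', prepend. Next row=LF[4]=6
  step 10: row=6, L[6]='p', prepend. Next row=LF[6]=9
Reversed output: pickleYC2$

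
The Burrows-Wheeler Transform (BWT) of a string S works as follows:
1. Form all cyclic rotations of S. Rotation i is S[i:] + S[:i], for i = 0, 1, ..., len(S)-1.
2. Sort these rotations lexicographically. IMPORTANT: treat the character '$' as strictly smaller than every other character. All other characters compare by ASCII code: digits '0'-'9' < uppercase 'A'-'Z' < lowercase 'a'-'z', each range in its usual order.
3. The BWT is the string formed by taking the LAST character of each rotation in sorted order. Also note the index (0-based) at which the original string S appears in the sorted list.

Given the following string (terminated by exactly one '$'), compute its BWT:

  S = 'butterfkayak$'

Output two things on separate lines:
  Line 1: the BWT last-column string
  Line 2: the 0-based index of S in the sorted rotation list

Answer: kyk$trafetuba
3

Derivation:
All 13 rotations (rotation i = S[i:]+S[:i]):
  rot[0] = butterfkayak$
  rot[1] = utterfkayak$b
  rot[2] = tterfkayak$bu
  rot[3] = terfkayak$but
  rot[4] = erfkayak$butt
  rot[5] = rfkayak$butte
  rot[6] = fkayak$butter
  rot[7] = kayak$butterf
  rot[8] = ayak$butterfk
  rot[9] = yak$butterfka
  rot[10] = ak$butterfkay
  rot[11] = k$butterfkaya
  rot[12] = $butterfkayak
Sorted (with $ < everything):
  sorted[0] = $butterfkayak  (last char: 'k')
  sorted[1] = ak$butterfkay  (last char: 'y')
  sorted[2] = ayak$butterfk  (last char: 'k')
  sorted[3] = butterfkayak$  (last char: '$')
  sorted[4] = erfkayak$butt  (last char: 't')
  sorted[5] = fkayak$butter  (last char: 'r')
  sorted[6] = k$butterfkaya  (last char: 'a')
  sorted[7] = kayak$butterf  (last char: 'f')
  sorted[8] = rfkayak$butte  (last char: 'e')
  sorted[9] = terfkayak$but  (last char: 't')
  sorted[10] = tterfkayak$bu  (last char: 'u')
  sorted[11] = utterfkayak$b  (last char: 'b')
  sorted[12] = yak$butterfka  (last char: 'a')
Last column: kyk$trafetuba
Original string S is at sorted index 3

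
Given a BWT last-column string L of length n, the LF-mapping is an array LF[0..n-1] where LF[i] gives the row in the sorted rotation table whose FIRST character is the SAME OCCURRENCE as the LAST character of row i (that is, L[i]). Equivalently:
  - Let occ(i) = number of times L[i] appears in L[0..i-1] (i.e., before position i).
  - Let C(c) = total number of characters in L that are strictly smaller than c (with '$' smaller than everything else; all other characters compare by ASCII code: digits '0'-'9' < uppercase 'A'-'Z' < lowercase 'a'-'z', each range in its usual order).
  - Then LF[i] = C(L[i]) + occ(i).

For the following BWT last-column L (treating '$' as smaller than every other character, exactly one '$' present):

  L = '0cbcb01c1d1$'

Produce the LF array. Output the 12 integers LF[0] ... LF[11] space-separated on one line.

Answer: 1 8 6 9 7 2 3 10 4 11 5 0

Derivation:
Char counts: '$':1, '0':2, '1':3, 'b':2, 'c':3, 'd':1
C (first-col start): C('$')=0, C('0')=1, C('1')=3, C('b')=6, C('c')=8, C('d')=11
L[0]='0': occ=0, LF[0]=C('0')+0=1+0=1
L[1]='c': occ=0, LF[1]=C('c')+0=8+0=8
L[2]='b': occ=0, LF[2]=C('b')+0=6+0=6
L[3]='c': occ=1, LF[3]=C('c')+1=8+1=9
L[4]='b': occ=1, LF[4]=C('b')+1=6+1=7
L[5]='0': occ=1, LF[5]=C('0')+1=1+1=2
L[6]='1': occ=0, LF[6]=C('1')+0=3+0=3
L[7]='c': occ=2, LF[7]=C('c')+2=8+2=10
L[8]='1': occ=1, LF[8]=C('1')+1=3+1=4
L[9]='d': occ=0, LF[9]=C('d')+0=11+0=11
L[10]='1': occ=2, LF[10]=C('1')+2=3+2=5
L[11]='$': occ=0, LF[11]=C('$')+0=0+0=0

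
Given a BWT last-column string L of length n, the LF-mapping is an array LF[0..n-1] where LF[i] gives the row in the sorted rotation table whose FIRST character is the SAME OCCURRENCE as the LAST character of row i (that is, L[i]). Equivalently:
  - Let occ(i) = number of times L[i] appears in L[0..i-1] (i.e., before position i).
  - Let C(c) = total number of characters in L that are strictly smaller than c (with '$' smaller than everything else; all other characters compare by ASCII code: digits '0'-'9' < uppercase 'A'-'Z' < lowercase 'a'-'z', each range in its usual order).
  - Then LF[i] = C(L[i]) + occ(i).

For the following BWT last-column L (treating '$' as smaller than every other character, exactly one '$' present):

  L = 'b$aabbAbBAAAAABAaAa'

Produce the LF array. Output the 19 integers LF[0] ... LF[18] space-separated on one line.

Answer: 15 0 11 12 16 17 1 18 9 2 3 4 5 6 10 7 13 8 14

Derivation:
Char counts: '$':1, 'A':8, 'B':2, 'a':4, 'b':4
C (first-col start): C('$')=0, C('A')=1, C('B')=9, C('a')=11, C('b')=15
L[0]='b': occ=0, LF[0]=C('b')+0=15+0=15
L[1]='$': occ=0, LF[1]=C('$')+0=0+0=0
L[2]='a': occ=0, LF[2]=C('a')+0=11+0=11
L[3]='a': occ=1, LF[3]=C('a')+1=11+1=12
L[4]='b': occ=1, LF[4]=C('b')+1=15+1=16
L[5]='b': occ=2, LF[5]=C('b')+2=15+2=17
L[6]='A': occ=0, LF[6]=C('A')+0=1+0=1
L[7]='b': occ=3, LF[7]=C('b')+3=15+3=18
L[8]='B': occ=0, LF[8]=C('B')+0=9+0=9
L[9]='A': occ=1, LF[9]=C('A')+1=1+1=2
L[10]='A': occ=2, LF[10]=C('A')+2=1+2=3
L[11]='A': occ=3, LF[11]=C('A')+3=1+3=4
L[12]='A': occ=4, LF[12]=C('A')+4=1+4=5
L[13]='A': occ=5, LF[13]=C('A')+5=1+5=6
L[14]='B': occ=1, LF[14]=C('B')+1=9+1=10
L[15]='A': occ=6, LF[15]=C('A')+6=1+6=7
L[16]='a': occ=2, LF[16]=C('a')+2=11+2=13
L[17]='A': occ=7, LF[17]=C('A')+7=1+7=8
L[18]='a': occ=3, LF[18]=C('a')+3=11+3=14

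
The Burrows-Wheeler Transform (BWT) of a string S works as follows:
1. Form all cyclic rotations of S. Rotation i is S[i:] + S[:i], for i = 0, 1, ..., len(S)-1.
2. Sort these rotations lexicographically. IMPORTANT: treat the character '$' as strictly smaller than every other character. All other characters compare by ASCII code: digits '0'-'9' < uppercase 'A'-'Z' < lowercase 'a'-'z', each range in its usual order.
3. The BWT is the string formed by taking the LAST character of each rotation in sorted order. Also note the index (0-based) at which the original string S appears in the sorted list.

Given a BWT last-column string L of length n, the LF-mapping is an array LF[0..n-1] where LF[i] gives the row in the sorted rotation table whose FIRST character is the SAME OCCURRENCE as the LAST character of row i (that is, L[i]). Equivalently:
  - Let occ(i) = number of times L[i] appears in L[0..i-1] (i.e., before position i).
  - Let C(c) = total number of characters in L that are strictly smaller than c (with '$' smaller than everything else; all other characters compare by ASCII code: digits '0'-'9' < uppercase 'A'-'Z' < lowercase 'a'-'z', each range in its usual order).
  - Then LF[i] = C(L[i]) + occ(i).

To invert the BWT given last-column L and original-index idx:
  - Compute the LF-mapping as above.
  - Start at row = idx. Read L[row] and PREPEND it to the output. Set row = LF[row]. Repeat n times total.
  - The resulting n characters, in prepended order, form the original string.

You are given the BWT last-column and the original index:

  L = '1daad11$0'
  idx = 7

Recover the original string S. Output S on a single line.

LF mapping: 2 7 5 6 8 3 4 0 1
Walk LF starting at row 7, prepending L[row]:
  step 1: row=7, L[7]='$', prepend. Next row=LF[7]=0
  step 2: row=0, L[0]='1', prepend. Next row=LF[0]=2
  step 3: row=2, L[2]='a', prepend. Next row=LF[2]=5
  step 4: row=5, L[5]='1', prepend. Next row=LF[5]=3
  step 5: row=3, L[3]='a', prepend. Next row=LF[3]=6
  step 6: row=6, L[6]='1', prepend. Next row=LF[6]=4
  step 7: row=4, L[4]='d', prepend. Next row=LF[4]=8
  step 8: row=8, L[8]='0', prepend. Next row=LF[8]=1
  step 9: row=1, L[1]='d', prepend. Next row=LF[1]=7
Reversed output: d0d1a1a1$

Answer: d0d1a1a1$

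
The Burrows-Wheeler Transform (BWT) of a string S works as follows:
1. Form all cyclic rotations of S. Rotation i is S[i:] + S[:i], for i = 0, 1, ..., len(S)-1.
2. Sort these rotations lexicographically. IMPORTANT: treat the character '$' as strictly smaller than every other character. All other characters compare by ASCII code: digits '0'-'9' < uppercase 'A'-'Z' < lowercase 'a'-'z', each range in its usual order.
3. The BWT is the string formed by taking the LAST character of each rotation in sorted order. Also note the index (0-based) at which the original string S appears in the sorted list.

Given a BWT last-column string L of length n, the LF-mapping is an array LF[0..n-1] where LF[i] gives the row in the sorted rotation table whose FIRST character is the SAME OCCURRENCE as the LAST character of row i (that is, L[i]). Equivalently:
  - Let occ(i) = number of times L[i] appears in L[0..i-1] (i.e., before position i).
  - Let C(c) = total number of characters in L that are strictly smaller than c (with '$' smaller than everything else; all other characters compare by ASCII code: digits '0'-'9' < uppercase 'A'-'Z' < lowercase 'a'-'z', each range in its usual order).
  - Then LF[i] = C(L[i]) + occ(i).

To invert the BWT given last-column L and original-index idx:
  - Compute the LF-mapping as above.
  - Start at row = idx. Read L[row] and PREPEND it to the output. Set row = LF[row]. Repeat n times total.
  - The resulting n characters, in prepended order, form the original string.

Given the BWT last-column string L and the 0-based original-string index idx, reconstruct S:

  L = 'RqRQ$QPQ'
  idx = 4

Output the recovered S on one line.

LF mapping: 5 7 6 2 0 3 1 4
Walk LF starting at row 4, prepending L[row]:
  step 1: row=4, L[4]='$', prepend. Next row=LF[4]=0
  step 2: row=0, L[0]='R', prepend. Next row=LF[0]=5
  step 3: row=5, L[5]='Q', prepend. Next row=LF[5]=3
  step 4: row=3, L[3]='Q', prepend. Next row=LF[3]=2
  step 5: row=2, L[2]='R', prepend. Next row=LF[2]=6
  step 6: row=6, L[6]='P', prepend. Next row=LF[6]=1
  step 7: row=1, L[1]='q', prepend. Next row=LF[1]=7
  step 8: row=7, L[7]='Q', prepend. Next row=LF[7]=4
Reversed output: QqPRQQR$

Answer: QqPRQQR$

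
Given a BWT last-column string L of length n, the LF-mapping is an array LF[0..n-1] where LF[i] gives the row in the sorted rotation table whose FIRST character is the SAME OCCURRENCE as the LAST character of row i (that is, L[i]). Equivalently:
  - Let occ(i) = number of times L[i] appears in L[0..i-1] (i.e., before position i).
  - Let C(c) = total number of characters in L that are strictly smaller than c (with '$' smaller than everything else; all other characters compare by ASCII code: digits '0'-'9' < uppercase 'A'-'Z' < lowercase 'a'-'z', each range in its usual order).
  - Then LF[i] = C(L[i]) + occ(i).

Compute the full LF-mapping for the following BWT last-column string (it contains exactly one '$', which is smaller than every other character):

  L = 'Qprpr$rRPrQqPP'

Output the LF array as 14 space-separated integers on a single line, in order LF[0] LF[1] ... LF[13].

Answer: 4 7 10 8 11 0 12 6 1 13 5 9 2 3

Derivation:
Char counts: '$':1, 'P':3, 'Q':2, 'R':1, 'p':2, 'q':1, 'r':4
C (first-col start): C('$')=0, C('P')=1, C('Q')=4, C('R')=6, C('p')=7, C('q')=9, C('r')=10
L[0]='Q': occ=0, LF[0]=C('Q')+0=4+0=4
L[1]='p': occ=0, LF[1]=C('p')+0=7+0=7
L[2]='r': occ=0, LF[2]=C('r')+0=10+0=10
L[3]='p': occ=1, LF[3]=C('p')+1=7+1=8
L[4]='r': occ=1, LF[4]=C('r')+1=10+1=11
L[5]='$': occ=0, LF[5]=C('$')+0=0+0=0
L[6]='r': occ=2, LF[6]=C('r')+2=10+2=12
L[7]='R': occ=0, LF[7]=C('R')+0=6+0=6
L[8]='P': occ=0, LF[8]=C('P')+0=1+0=1
L[9]='r': occ=3, LF[9]=C('r')+3=10+3=13
L[10]='Q': occ=1, LF[10]=C('Q')+1=4+1=5
L[11]='q': occ=0, LF[11]=C('q')+0=9+0=9
L[12]='P': occ=1, LF[12]=C('P')+1=1+1=2
L[13]='P': occ=2, LF[13]=C('P')+2=1+2=3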